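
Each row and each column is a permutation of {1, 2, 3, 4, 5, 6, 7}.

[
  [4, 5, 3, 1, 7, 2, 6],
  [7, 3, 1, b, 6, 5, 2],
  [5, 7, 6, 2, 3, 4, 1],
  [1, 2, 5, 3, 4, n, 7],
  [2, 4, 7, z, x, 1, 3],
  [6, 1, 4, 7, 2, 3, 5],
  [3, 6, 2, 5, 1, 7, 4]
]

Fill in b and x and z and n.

b = 4, x = 5, z = 6, n = 6

For row 5, column 5: column 5 already has {1, 2, 3, 4, 6, 7}; that leaves 5.
For row 2, column 4: row 2 already has {1, 2, 3, 5, 6, 7}; that leaves 4.
Cell (4,6): row 4 already has {1, 2, 3, 4, 5, 7} → 6.
For row 5, column 4: row 5 already has {1, 2, 3, 4, 5, 7}; that leaves 6.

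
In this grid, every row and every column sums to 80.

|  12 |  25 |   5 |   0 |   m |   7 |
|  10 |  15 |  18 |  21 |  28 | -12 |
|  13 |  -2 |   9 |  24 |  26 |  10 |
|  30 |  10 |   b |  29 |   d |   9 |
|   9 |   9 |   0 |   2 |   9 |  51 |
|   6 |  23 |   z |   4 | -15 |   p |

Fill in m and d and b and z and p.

m = 31, d = 1, b = 1, z = 47, p = 15

The known cells in column 6 total 65, leaving 80 − 65 = 15 for the blank.
The known cells in row 1 total 49, leaving 80 − 49 = 31 for the blank.
The known cells in column 5 total 79, leaving 80 − 79 = 1 for the blank.
The known cells in row 4 total 79, leaving 80 − 79 = 1 for the blank.
The known cells in row 6 total 33, leaving 80 − 33 = 47 for the blank.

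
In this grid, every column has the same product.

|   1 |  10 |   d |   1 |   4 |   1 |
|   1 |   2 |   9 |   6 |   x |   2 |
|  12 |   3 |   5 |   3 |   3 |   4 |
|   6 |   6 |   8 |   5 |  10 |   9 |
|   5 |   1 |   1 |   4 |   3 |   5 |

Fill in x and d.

Columns 1 and 4 each multiply to 360, so every column has product 360.
Column 5: 4×3×10×3 = 360, so the missing entry is 360 ÷ 360 = 1.
Column 3: 9×5×8×1 = 360, so the missing entry is 360 ÷ 360 = 1.

x = 1, d = 1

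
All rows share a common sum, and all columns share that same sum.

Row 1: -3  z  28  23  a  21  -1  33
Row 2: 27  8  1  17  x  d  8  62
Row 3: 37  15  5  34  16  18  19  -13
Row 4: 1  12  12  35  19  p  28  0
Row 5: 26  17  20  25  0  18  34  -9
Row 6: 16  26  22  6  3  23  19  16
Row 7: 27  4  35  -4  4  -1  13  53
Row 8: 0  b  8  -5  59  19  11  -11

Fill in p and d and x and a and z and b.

p = 24, d = 9, x = -1, a = 31, z = -1, b = 50

Rows 3 and 5 both sum to 131, so that's the common total.
Row 8: 0 + 8 − 5 + 59 + 19 + 11 − 11 = 81, so its missing entry is 131 − 81 = 50.
Column 2: 8 + 15 + 12 + 17 + 26 + 4 + 50 = 132, so its missing entry is 131 − 132 = -1.
Row 1: -3 − 1 + 28 + 23 + 21 − 1 + 33 = 100, so its missing entry is 131 − 100 = 31.
Column 5: 31 + 16 + 19 + 0 + 3 + 4 + 59 = 132, so its missing entry is 131 − 132 = -1.
Row 2: 27 + 8 + 1 + 17 − 1 + 8 + 62 = 122, so its missing entry is 131 − 122 = 9.
Row 4: 1 + 12 + 12 + 35 + 19 + 28 + 0 = 107, so its missing entry is 131 − 107 = 24.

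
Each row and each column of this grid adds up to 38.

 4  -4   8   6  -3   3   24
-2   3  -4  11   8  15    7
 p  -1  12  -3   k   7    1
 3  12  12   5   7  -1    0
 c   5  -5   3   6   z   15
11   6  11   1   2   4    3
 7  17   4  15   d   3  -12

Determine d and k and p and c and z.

Row 7 has 7 + 17 + 4 + 15 + 3 − 12 = 34; the blank must be 38 − 34 = 4.
Column 5 has -3 + 8 + 7 + 6 + 2 + 4 = 24; the blank must be 38 − 24 = 14.
Row 3 has -1 + 12 − 3 + 14 + 7 + 1 = 30; the blank must be 38 − 30 = 8.
Column 1 has 4 − 2 + 8 + 3 + 11 + 7 = 31; the blank must be 38 − 31 = 7.
Row 5 has 7 + 5 − 5 + 3 + 6 + 15 = 31; the blank must be 38 − 31 = 7.

d = 4, k = 14, p = 8, c = 7, z = 7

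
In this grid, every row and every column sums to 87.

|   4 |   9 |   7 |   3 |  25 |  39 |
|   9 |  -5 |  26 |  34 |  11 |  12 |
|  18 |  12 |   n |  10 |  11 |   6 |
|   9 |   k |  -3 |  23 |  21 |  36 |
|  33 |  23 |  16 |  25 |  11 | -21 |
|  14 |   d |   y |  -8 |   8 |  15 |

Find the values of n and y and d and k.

n = 30, y = 11, d = 47, k = 1

The known cells in row 4 total 86, leaving 87 − 86 = 1 for the blank.
The known cells in column 2 total 40, leaving 87 − 40 = 47 for the blank.
The known cells in row 6 total 76, leaving 87 − 76 = 11 for the blank.
The known cells in row 3 total 57, leaving 87 − 57 = 30 for the blank.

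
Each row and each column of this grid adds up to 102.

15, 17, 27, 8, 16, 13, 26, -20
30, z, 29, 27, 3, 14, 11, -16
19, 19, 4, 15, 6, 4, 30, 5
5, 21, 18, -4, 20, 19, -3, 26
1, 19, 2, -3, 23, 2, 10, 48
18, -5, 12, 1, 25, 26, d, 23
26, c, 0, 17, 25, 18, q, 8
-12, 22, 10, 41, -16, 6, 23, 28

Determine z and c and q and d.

z = 4, c = 5, q = 3, d = 2

The known cells in row 2 total 98, leaving 102 − 98 = 4 for the blank.
The known cells in column 2 total 97, leaving 102 − 97 = 5 for the blank.
The known cells in row 7 total 99, leaving 102 − 99 = 3 for the blank.
The known cells in row 6 total 100, leaving 102 − 100 = 2 for the blank.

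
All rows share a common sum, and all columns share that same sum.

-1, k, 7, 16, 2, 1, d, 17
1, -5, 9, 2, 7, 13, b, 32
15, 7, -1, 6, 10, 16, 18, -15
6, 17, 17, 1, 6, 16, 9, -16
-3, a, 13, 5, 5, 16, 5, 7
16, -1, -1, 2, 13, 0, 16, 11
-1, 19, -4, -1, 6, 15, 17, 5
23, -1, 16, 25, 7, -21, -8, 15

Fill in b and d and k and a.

b = -3, d = 2, k = 12, a = 8

Rows 3 and 4 both sum to 56, so that's the common total.
Row 2: 1 − 5 + 9 + 2 + 7 + 13 + 32 = 59, so its missing entry is 56 − 59 = -3.
Row 5: -3 + 13 + 5 + 5 + 16 + 5 + 7 = 48, so its missing entry is 56 − 48 = 8.
Column 2: -5 + 7 + 17 + 8 − 1 + 19 − 1 = 44, so its missing entry is 56 − 44 = 12.
Row 1: -1 + 12 + 7 + 16 + 2 + 1 + 17 = 54, so its missing entry is 56 − 54 = 2.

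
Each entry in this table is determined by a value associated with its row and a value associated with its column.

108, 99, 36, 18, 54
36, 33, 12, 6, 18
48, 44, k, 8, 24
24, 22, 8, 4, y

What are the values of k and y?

Each row is a constant multiple of every other row — this is a multiplication table with the headers hidden.
Row 3 is 48/108 = 4/9 times row 1, so its entry in column 3 is 36 × 4/9 = 16.
Row 4 is 24/108 = 2/9 times row 1, so its entry in column 5 is 54 × 2/9 = 12.

k = 16, y = 12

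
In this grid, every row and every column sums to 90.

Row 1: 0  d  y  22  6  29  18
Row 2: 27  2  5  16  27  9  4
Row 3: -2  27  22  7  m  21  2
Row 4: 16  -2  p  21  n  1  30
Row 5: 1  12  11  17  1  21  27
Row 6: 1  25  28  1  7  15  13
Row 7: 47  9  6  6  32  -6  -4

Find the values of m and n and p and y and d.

m = 13, n = 4, p = 20, y = -2, d = 17

Column 2: 2 + 27 − 2 + 12 + 25 + 9 = 73, so its missing entry is 90 − 73 = 17.
Row 3: -2 + 27 + 22 + 7 + 21 + 2 = 77, so its missing entry is 90 − 77 = 13.
Column 5: 6 + 27 + 13 + 1 + 7 + 32 = 86, so its missing entry is 90 − 86 = 4.
Row 1: 0 + 17 + 22 + 6 + 29 + 18 = 92, so its missing entry is 90 − 92 = -2.
Row 4: 16 − 2 + 21 + 4 + 1 + 30 = 70, so its missing entry is 90 − 70 = 20.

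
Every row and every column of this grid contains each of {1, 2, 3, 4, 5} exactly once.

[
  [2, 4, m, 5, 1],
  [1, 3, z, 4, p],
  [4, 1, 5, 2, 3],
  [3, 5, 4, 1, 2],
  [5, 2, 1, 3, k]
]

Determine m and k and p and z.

At (row 5, col 5): row 5 already has {1, 2, 3, 5}, so the value is 4.
For row 1, column 3: row 1 already has {1, 2, 4, 5}; that leaves 3.
For row 2, column 3: column 3 already has {1, 3, 4, 5}; that leaves 2.
For row 2, column 5: row 2 already has {1, 2, 3, 4}; that leaves 5.

m = 3, k = 4, p = 5, z = 2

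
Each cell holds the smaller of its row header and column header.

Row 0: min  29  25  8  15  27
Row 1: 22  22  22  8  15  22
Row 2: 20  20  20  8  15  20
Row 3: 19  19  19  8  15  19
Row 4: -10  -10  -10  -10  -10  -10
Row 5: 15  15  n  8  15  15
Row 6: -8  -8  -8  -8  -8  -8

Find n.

min(15, 25) = 15.

15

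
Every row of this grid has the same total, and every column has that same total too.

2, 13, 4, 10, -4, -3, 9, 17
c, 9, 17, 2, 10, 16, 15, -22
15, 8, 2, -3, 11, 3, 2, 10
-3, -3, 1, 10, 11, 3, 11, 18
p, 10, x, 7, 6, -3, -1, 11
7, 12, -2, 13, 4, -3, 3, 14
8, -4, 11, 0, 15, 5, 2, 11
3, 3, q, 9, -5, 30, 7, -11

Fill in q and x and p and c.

q = 12, x = 3, p = 15, c = 1

Rows 1 and 3 both sum to 48, so that's the common total.
Row 2 has 9 + 17 + 2 + 10 + 16 + 15 − 22 = 47; the blank must be 48 − 47 = 1.
Column 1 has 2 + 1 + 15 − 3 + 7 + 8 + 3 = 33; the blank must be 48 − 33 = 15.
Row 5 has 15 + 10 + 7 + 6 − 3 − 1 + 11 = 45; the blank must be 48 − 45 = 3.
Row 8 has 3 + 3 + 9 − 5 + 30 + 7 − 11 = 36; the blank must be 48 − 36 = 12.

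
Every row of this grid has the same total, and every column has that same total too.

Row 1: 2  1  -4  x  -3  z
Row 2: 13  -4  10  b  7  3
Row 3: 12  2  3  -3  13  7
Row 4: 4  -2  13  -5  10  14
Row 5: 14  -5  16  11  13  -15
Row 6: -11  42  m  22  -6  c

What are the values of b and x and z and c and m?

b = 5, x = 4, z = 34, c = -9, m = -4

Rows 3 and 4 both sum to 34, so that's the common total.
The known cells in row 2 total 29, leaving 34 − 29 = 5 for the blank.
The known cells in column 4 total 30, leaving 34 − 30 = 4 for the blank.
The known cells in row 1 total 0, leaving 34 − 0 = 34 for the blank.
The known cells in column 6 total 43, leaving 34 − 43 = -9 for the blank.
The known cells in row 6 total 38, leaving 34 − 38 = -4 for the blank.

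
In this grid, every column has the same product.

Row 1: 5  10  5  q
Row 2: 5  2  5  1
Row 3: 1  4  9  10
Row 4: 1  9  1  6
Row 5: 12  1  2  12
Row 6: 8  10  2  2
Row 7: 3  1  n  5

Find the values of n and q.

n = 8, q = 1

Columns 1 and 2 each multiply to 7200, so every column has product 7200.
Column 3: 5×5×9×1×2×2 = 900, so the missing entry is 7200 ÷ 900 = 8.
Column 4: 1×10×6×12×2×5 = 7200, so the missing entry is 7200 ÷ 7200 = 1.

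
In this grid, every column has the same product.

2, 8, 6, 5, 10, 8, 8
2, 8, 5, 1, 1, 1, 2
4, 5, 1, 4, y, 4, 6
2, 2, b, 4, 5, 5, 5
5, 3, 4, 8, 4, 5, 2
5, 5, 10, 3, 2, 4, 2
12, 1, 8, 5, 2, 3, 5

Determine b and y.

Columns 4 and 6 each multiply to 9600, so every column has product 9600.
Column 3: 6×5×1×4×10×8 = 9600, so the missing entry is 9600 ÷ 9600 = 1.
Column 5: 10×1×5×4×2×2 = 800, so the missing entry is 9600 ÷ 800 = 12.

b = 1, y = 12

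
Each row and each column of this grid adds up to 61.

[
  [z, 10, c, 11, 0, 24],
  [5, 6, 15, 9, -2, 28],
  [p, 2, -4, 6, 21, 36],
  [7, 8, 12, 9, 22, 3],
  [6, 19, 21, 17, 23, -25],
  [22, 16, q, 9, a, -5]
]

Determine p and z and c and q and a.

Column 5: 0 − 2 + 21 + 22 + 23 = 64, so its missing entry is 61 − 64 = -3.
Row 3: 2 − 4 + 6 + 21 + 36 = 61, so its missing entry is 61 − 61 = 0.
Column 1: 5 + 0 + 7 + 6 + 22 = 40, so its missing entry is 61 − 40 = 21.
Row 1: 21 + 10 + 11 + 0 + 24 = 66, so its missing entry is 61 − 66 = -5.
Row 6: 22 + 16 + 9 − 3 − 5 = 39, so its missing entry is 61 − 39 = 22.

p = 0, z = 21, c = -5, q = 22, a = -3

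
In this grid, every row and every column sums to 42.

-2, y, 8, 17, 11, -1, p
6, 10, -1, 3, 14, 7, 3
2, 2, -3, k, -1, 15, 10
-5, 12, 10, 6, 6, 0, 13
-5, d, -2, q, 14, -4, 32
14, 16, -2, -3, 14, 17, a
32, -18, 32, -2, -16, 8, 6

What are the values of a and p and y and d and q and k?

Row 3 has 2 + 2 − 3 − 1 + 15 + 10 = 25; the blank must be 42 − 25 = 17.
Column 4 has 17 + 3 + 17 + 6 − 3 − 2 = 38; the blank must be 42 − 38 = 4.
Row 6 has 14 + 16 − 2 − 3 + 14 + 17 = 56; the blank must be 42 − 56 = -14.
Column 7 has 3 + 10 + 13 + 32 − 14 + 6 = 50; the blank must be 42 − 50 = -8.
Row 1 has -2 + 8 + 17 + 11 − 1 − 8 = 25; the blank must be 42 − 25 = 17.
Row 5 has -5 − 2 + 4 + 14 − 4 + 32 = 39; the blank must be 42 − 39 = 3.

a = -14, p = -8, y = 17, d = 3, q = 4, k = 17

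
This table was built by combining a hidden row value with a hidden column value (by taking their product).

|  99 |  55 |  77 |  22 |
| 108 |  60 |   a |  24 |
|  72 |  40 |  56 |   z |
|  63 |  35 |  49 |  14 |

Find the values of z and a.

z = 16, a = 84

Each row is a constant multiple of every other row — this is a multiplication table with the headers hidden.
Row 3 is 72/99 = 8/11 times row 1, so its entry in column 4 is 22 × 8/11 = 16.
Row 2 is 108/99 = 12/11 times row 1, so its entry in column 3 is 77 × 12/11 = 84.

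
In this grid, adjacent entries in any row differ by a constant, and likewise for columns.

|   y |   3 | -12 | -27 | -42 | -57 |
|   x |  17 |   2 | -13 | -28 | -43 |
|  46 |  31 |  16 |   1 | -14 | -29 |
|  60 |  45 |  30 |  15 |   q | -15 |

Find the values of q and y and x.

q = 0, y = 18, x = 32

Along each row the entries change by -15 per step; down each column they change by 14.
Row 4: from 60 at column 1, stepping by -15 to column 5 gives 0.
Row 1: from 3 at column 2, stepping by -15 to column 1 gives 18.
Row 2: from 17 at column 2, stepping by -15 to column 1 gives 32.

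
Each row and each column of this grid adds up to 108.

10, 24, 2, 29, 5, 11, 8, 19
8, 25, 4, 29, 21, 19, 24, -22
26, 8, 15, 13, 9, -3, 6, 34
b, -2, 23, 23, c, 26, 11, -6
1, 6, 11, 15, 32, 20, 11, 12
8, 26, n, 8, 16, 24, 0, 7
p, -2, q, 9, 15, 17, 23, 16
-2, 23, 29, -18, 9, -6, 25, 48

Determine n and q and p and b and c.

n = 19, q = 5, p = 25, b = 32, c = 1

Column 5: 5 + 21 + 9 + 32 + 16 + 15 + 9 = 107, so its missing entry is 108 − 107 = 1.
Row 4: -2 + 23 + 23 + 1 + 26 + 11 − 6 = 76, so its missing entry is 108 − 76 = 32.
Column 1: 10 + 8 + 26 + 32 + 1 + 8 − 2 = 83, so its missing entry is 108 − 83 = 25.
Row 7: 25 − 2 + 9 + 15 + 17 + 23 + 16 = 103, so its missing entry is 108 − 103 = 5.
Row 6: 8 + 26 + 8 + 16 + 24 + 0 + 7 = 89, so its missing entry is 108 − 89 = 19.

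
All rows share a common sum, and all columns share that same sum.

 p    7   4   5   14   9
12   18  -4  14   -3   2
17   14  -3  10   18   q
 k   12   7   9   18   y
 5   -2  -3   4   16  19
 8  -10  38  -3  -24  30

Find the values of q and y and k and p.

q = -17, y = -4, k = -3, p = 0

Rows 2 and 5 both sum to 39, so that's the common total.
Row 1: 7 + 4 + 5 + 14 + 9 = 39, so its missing entry is 39 − 39 = 0.
Row 3: 17 + 14 − 3 + 10 + 18 = 56, so its missing entry is 39 − 56 = -17.
Column 6: 9 + 2 − 17 + 19 + 30 = 43, so its missing entry is 39 − 43 = -4.
Row 4: 12 + 7 + 9 + 18 − 4 = 42, so its missing entry is 39 − 42 = -3.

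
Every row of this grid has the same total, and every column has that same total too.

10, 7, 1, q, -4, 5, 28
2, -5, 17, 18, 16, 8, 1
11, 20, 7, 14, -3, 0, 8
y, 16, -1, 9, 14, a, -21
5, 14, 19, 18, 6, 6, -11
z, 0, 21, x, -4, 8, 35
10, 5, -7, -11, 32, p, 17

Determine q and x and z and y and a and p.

Rows 2 and 3 both sum to 57, so that's the common total.
Row 7: 10 + 5 − 7 − 11 + 32 + 17 = 46, so its missing entry is 57 − 46 = 11.
Row 1: 10 + 7 + 1 − 4 + 5 + 28 = 47, so its missing entry is 57 − 47 = 10.
Column 4: 10 + 18 + 14 + 9 + 18 − 11 = 58, so its missing entry is 57 − 58 = -1.
Row 6: 0 + 21 − 1 − 4 + 8 + 35 = 59, so its missing entry is 57 − 59 = -2.
Column 1: 10 + 2 + 11 + 5 − 2 + 10 = 36, so its missing entry is 57 − 36 = 21.
Row 4: 21 + 16 − 1 + 9 + 14 − 21 = 38, so its missing entry is 57 − 38 = 19.

q = 10, x = -1, z = -2, y = 21, a = 19, p = 11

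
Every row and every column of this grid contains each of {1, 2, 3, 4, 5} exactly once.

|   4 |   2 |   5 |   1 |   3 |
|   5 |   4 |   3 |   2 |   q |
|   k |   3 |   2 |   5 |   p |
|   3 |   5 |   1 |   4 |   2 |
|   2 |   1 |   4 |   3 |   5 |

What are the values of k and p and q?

At (row 3, col 1): column 1 already has {2, 3, 4, 5}, so the value is 1.
Cell (3,5): row 3 already has {1, 2, 3, 5} → 4.
At (row 2, col 5): row 2 already has {2, 3, 4, 5}, so the value is 1.

k = 1, p = 4, q = 1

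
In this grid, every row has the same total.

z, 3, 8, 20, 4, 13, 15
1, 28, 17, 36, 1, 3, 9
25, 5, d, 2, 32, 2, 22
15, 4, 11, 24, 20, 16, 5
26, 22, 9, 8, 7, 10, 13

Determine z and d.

The complete rows each total 95.
Row 1 is missing 95 − 63 = 32 (since 3 + 8 + 20 + 4 + 13 + 15 = 63).
Row 3 is missing 95 − 88 = 7 (since 25 + 5 + 2 + 32 + 2 + 22 = 88).

z = 32, d = 7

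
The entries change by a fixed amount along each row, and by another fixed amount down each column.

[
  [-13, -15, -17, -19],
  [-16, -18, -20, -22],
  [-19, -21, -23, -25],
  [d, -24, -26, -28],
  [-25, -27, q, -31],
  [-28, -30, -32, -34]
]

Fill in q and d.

Along each row the entries change by -2 per step; down each column they change by -3.
Row 5: from -25 at column 1, stepping by -2 to column 3 gives -29.
Row 4: from -24 at column 2, stepping by -2 to column 1 gives -22.

q = -29, d = -22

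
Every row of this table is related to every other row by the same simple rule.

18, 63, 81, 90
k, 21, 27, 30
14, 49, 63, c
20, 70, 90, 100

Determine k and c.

Each row is a constant multiple of every other row — this is a multiplication table with the headers hidden.
Row 2 is 27/81 = 1/3 times row 1, so its entry in column 1 is 18 × 1/3 = 6.
Row 3 is 63/81 = 7/9 times row 1, so its entry in column 4 is 90 × 7/9 = 70.

k = 6, c = 70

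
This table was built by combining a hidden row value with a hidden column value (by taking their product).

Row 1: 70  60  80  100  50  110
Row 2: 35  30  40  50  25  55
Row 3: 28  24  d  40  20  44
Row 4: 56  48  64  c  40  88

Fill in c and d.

c = 80, d = 32

Each row is a constant multiple of every other row — this is a multiplication table with the headers hidden.
Row 4 is 40/50 = 4/5 times row 1, so its entry in column 4 is 100 × 4/5 = 80.
Row 3 is 20/50 = 2/5 times row 1, so its entry in column 3 is 80 × 2/5 = 32.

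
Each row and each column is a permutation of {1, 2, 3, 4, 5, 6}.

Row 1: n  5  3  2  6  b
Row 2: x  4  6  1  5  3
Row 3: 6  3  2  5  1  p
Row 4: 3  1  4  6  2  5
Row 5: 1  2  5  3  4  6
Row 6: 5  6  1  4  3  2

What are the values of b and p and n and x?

b = 1, p = 4, n = 4, x = 2

Cell (2,1): row 2 already has {1, 3, 4, 5, 6} → 2.
For row 3, column 6: row 3 already has {1, 2, 3, 5, 6}; that leaves 4.
For row 1, column 6: column 6 already has {2, 3, 4, 5, 6}; that leaves 1.
For row 1, column 1: row 1 already has {1, 2, 3, 5, 6}; that leaves 4.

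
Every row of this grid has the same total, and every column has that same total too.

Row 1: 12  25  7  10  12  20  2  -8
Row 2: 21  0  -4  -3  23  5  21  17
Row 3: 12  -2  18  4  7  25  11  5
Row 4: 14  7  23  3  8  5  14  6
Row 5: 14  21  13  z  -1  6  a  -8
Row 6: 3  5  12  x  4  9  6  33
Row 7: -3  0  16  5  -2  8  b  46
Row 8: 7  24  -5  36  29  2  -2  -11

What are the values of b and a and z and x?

Rows 1 and 2 both sum to 80, so that's the common total.
The known cells in row 7 total 70, leaving 80 − 70 = 10 for the blank.
The known cells in row 6 total 72, leaving 80 − 72 = 8 for the blank.
The known cells in column 7 total 62, leaving 80 − 62 = 18 for the blank.
The known cells in row 5 total 63, leaving 80 − 63 = 17 for the blank.

b = 10, a = 18, z = 17, x = 8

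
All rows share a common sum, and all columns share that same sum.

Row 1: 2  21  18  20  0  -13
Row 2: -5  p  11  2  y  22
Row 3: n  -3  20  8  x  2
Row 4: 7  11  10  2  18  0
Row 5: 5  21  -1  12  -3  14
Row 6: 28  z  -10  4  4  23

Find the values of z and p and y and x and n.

z = -1, p = -1, y = 19, x = 10, n = 11

Rows 1 and 4 both sum to 48, so that's the common total.
The known cells in column 1 total 37, leaving 48 − 37 = 11 for the blank.
The known cells in row 3 total 38, leaving 48 − 38 = 10 for the blank.
The known cells in row 6 total 49, leaving 48 − 49 = -1 for the blank.
The known cells in column 2 total 49, leaving 48 − 49 = -1 for the blank.
The known cells in row 2 total 29, leaving 48 − 29 = 19 for the blank.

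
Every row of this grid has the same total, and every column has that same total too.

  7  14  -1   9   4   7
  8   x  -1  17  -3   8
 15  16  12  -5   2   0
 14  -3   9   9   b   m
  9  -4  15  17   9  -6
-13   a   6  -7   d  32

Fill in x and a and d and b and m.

Rows 1 and 3 both sum to 40, so that's the common total.
Row 2: 8 − 1 + 17 − 3 + 8 = 29, so its missing entry is 40 − 29 = 11.
Column 2: 14 + 11 + 16 − 3 − 4 = 34, so its missing entry is 40 − 34 = 6.
Row 6: -13 + 6 + 6 − 7 + 32 = 24, so its missing entry is 40 − 24 = 16.
Column 5: 4 − 3 + 2 + 9 + 16 = 28, so its missing entry is 40 − 28 = 12.
Row 4: 14 − 3 + 9 + 9 + 12 = 41, so its missing entry is 40 − 41 = -1.

x = 11, a = 6, d = 16, b = 12, m = -1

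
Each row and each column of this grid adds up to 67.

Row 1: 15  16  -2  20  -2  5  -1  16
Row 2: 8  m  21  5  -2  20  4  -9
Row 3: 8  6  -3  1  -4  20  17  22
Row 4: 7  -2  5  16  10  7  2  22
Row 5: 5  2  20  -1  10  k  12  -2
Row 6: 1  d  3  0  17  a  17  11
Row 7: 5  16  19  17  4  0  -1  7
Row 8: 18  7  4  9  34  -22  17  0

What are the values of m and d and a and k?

m = 20, d = 2, a = 16, k = 21

Row 5 has 5 + 2 + 20 − 1 + 10 + 12 − 2 = 46; the blank must be 67 − 46 = 21.
Row 2 has 8 + 21 + 5 − 2 + 20 + 4 − 9 = 47; the blank must be 67 − 47 = 20.
Column 6 has 5 + 20 + 20 + 7 + 21 + 0 − 22 = 51; the blank must be 67 − 51 = 16.
Row 6 has 1 + 3 + 0 + 17 + 16 + 17 + 11 = 65; the blank must be 67 − 65 = 2.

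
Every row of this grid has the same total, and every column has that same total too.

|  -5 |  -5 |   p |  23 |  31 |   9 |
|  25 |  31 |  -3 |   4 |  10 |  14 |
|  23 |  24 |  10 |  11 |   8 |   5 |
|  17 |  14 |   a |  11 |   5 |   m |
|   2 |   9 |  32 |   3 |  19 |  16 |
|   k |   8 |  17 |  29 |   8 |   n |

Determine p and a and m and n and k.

Rows 2 and 3 both sum to 81, so that's the common total.
Row 1 has -5 − 5 + 23 + 31 + 9 = 53; the blank must be 81 − 53 = 28.
Column 1 has -5 + 25 + 23 + 17 + 2 = 62; the blank must be 81 − 62 = 19.
Row 6 has 19 + 8 + 17 + 29 + 8 = 81; the blank must be 81 − 81 = 0.
Column 3 has 28 − 3 + 10 + 32 + 17 = 84; the blank must be 81 − 84 = -3.
Row 4 has 17 + 14 − 3 + 11 + 5 = 44; the blank must be 81 − 44 = 37.

p = 28, a = -3, m = 37, n = 0, k = 19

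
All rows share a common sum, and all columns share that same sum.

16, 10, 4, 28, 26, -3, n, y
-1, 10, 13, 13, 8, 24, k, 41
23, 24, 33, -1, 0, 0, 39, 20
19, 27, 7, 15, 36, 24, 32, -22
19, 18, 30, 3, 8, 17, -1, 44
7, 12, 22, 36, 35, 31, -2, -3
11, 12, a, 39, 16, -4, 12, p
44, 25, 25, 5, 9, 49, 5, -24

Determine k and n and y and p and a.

Rows 3 and 4 both sum to 138, so that's the common total.
The known cells in column 3 total 134, leaving 138 − 134 = 4 for the blank.
The known cells in row 7 total 90, leaving 138 − 90 = 48 for the blank.
The known cells in column 8 total 104, leaving 138 − 104 = 34 for the blank.
The known cells in row 1 total 115, leaving 138 − 115 = 23 for the blank.
The known cells in row 2 total 108, leaving 138 − 108 = 30 for the blank.

k = 30, n = 23, y = 34, p = 48, a = 4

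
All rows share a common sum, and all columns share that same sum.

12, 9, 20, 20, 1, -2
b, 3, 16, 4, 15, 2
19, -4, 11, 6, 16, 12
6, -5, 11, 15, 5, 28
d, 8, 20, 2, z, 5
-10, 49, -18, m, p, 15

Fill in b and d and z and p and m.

b = 20, d = 13, z = 12, p = 11, m = 13

Rows 1 and 3 both sum to 60, so that's the common total.
Column 4 has 20 + 4 + 6 + 15 + 2 = 47; the blank must be 60 − 47 = 13.
Row 6 has -10 + 49 − 18 + 13 + 15 = 49; the blank must be 60 − 49 = 11.
Column 5 has 1 + 15 + 16 + 5 + 11 = 48; the blank must be 60 − 48 = 12.
Row 5 has 8 + 20 + 2 + 12 + 5 = 47; the blank must be 60 − 47 = 13.
Row 2 has 3 + 16 + 4 + 15 + 2 = 40; the blank must be 60 − 40 = 20.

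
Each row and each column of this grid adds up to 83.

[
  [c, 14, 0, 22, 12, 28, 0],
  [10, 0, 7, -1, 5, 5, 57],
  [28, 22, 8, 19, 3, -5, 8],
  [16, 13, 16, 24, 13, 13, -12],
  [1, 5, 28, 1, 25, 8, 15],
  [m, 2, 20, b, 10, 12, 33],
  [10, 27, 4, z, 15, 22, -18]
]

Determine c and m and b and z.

Row 7 has 10 + 27 + 4 + 15 + 22 − 18 = 60; the blank must be 83 − 60 = 23.
Column 4 has 22 − 1 + 19 + 24 + 1 + 23 = 88; the blank must be 83 − 88 = -5.
Row 6 has 2 + 20 − 5 + 10 + 12 + 33 = 72; the blank must be 83 − 72 = 11.
Row 1 has 14 + 0 + 22 + 12 + 28 + 0 = 76; the blank must be 83 − 76 = 7.

c = 7, m = 11, b = -5, z = 23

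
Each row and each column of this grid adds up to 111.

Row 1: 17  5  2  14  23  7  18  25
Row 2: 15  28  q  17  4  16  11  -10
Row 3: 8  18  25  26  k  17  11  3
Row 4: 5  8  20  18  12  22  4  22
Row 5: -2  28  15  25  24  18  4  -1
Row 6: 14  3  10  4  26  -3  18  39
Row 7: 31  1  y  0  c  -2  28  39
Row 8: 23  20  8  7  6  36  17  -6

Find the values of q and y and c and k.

q = 30, y = 1, c = 13, k = 3

Row 2: 15 + 28 + 17 + 4 + 16 + 11 − 10 = 81, so its missing entry is 111 − 81 = 30.
Column 3: 2 + 30 + 25 + 20 + 15 + 10 + 8 = 110, so its missing entry is 111 − 110 = 1.
Row 7: 31 + 1 + 1 + 0 − 2 + 28 + 39 = 98, so its missing entry is 111 − 98 = 13.
Row 3: 8 + 18 + 25 + 26 + 17 + 11 + 3 = 108, so its missing entry is 111 − 108 = 3.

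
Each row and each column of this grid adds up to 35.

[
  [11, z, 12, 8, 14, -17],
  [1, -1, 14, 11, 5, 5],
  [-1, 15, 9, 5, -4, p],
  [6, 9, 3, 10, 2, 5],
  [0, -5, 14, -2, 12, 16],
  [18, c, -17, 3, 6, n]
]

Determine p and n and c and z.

p = 11, n = 15, c = 10, z = 7

Row 1: 11 + 12 + 8 + 14 − 17 = 28, so its missing entry is 35 − 28 = 7.
Row 3: -1 + 15 + 9 + 5 − 4 = 24, so its missing entry is 35 − 24 = 11.
Column 2: 7 − 1 + 15 + 9 − 5 = 25, so its missing entry is 35 − 25 = 10.
Row 6: 18 + 10 − 17 + 3 + 6 = 20, so its missing entry is 35 − 20 = 15.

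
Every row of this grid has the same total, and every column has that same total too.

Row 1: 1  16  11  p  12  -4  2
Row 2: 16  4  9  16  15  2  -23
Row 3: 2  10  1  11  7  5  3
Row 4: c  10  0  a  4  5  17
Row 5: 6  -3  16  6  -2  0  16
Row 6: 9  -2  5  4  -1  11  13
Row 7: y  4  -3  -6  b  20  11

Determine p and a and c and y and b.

Rows 2 and 3 both sum to 39, so that's the common total.
The known cells in row 1 total 38, leaving 39 − 38 = 1 for the blank.
The known cells in column 5 total 35, leaving 39 − 35 = 4 for the blank.
The known cells in column 4 total 32, leaving 39 − 32 = 7 for the blank.
The known cells in row 4 total 43, leaving 39 − 43 = -4 for the blank.
The known cells in row 7 total 30, leaving 39 − 30 = 9 for the blank.

p = 1, a = 7, c = -4, y = 9, b = 4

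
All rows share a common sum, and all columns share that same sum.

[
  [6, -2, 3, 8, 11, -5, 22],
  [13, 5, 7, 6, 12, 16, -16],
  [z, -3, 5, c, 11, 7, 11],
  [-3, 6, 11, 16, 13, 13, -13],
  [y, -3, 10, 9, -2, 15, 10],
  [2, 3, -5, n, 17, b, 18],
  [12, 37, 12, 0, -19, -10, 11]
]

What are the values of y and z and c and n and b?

y = 4, z = 9, c = 3, n = 1, b = 7

Rows 1 and 2 both sum to 43, so that's the common total.
Row 5 has -3 + 10 + 9 − 2 + 15 + 10 = 39; the blank must be 43 − 39 = 4.
Column 6 has -5 + 16 + 7 + 13 + 15 − 10 = 36; the blank must be 43 − 36 = 7.
Column 1 has 6 + 13 − 3 + 4 + 2 + 12 = 34; the blank must be 43 − 34 = 9.
Row 3 has 9 − 3 + 5 + 11 + 7 + 11 = 40; the blank must be 43 − 40 = 3.
Row 6 has 2 + 3 − 5 + 17 + 7 + 18 = 42; the blank must be 43 − 42 = 1.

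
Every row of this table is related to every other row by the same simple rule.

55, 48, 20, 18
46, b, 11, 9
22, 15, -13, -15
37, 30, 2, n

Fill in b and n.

The difference between any two rows is the same in every column — this is an addition table with the headers hidden.
Row 2 minus row 1 is 11 − 20 = -9, so its entry in column 2 is 48 + (-9) = 39.
Row 4 minus row 1 is 2 − 20 = -18, so its entry in column 4 is 18 + (-18) = 0.

b = 39, n = 0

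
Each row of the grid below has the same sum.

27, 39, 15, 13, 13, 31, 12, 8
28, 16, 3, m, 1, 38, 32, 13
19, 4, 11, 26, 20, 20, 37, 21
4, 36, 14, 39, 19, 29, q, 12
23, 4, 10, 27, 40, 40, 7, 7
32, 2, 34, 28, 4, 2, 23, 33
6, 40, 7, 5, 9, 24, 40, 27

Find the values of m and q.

Row 5 sums to 158 and so does row 6; that's the common total.
In row 2 the known cells total 131, leaving 158 − 131 = 27.
In row 4 the known cells total 153, leaving 158 − 153 = 5.

m = 27, q = 5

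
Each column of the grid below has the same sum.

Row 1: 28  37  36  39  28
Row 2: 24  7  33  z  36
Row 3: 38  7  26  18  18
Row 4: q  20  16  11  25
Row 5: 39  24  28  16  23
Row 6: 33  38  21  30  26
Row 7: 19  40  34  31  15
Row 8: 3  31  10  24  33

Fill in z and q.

Column 3 sums to 204 and so does column 5; that's the common total.
In column 4 the known cells total 169, leaving 204 − 169 = 35.
In column 1 the known cells total 184, leaving 204 − 184 = 20.

z = 35, q = 20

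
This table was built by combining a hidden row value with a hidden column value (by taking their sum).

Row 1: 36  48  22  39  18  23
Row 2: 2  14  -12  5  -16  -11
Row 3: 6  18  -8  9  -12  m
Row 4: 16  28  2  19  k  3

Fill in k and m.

The difference between any two rows is the same in every column — this is an addition table with the headers hidden.
Row 4 minus row 1 is 16 − 36 = -20, so its entry in column 5 is 18 + (-20) = -2.
Row 3 minus row 1 is 6 − 36 = -30, so its entry in column 6 is 23 + (-30) = -7.

k = -2, m = -7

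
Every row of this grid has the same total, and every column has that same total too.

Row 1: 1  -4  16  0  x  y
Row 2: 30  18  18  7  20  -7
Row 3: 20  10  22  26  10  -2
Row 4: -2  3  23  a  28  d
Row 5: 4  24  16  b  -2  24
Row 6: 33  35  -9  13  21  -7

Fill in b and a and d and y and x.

Rows 2 and 3 both sum to 86, so that's the common total.
The known cells in column 5 total 77, leaving 86 − 77 = 9 for the blank.
The known cells in row 5 total 66, leaving 86 − 66 = 20 for the blank.
The known cells in column 4 total 66, leaving 86 − 66 = 20 for the blank.
The known cells in row 1 total 22, leaving 86 − 22 = 64 for the blank.
The known cells in row 4 total 72, leaving 86 − 72 = 14 for the blank.

b = 20, a = 20, d = 14, y = 64, x = 9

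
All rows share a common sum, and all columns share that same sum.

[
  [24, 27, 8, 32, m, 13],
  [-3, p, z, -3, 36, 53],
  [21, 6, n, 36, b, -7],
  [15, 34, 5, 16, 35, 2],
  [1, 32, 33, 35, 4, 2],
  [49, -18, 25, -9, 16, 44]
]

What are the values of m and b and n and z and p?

m = 3, b = 13, n = 38, z = -2, p = 26

Rows 4 and 5 both sum to 107, so that's the common total.
Row 1 has 24 + 27 + 8 + 32 + 13 = 104; the blank must be 107 − 104 = 3.
Column 5 has 3 + 36 + 35 + 4 + 16 = 94; the blank must be 107 − 94 = 13.
Column 2 has 27 + 6 + 34 + 32 − 18 = 81; the blank must be 107 − 81 = 26.
Row 2 has -3 + 26 − 3 + 36 + 53 = 109; the blank must be 107 − 109 = -2.
Row 3 has 21 + 6 + 36 + 13 − 7 = 69; the blank must be 107 − 69 = 38.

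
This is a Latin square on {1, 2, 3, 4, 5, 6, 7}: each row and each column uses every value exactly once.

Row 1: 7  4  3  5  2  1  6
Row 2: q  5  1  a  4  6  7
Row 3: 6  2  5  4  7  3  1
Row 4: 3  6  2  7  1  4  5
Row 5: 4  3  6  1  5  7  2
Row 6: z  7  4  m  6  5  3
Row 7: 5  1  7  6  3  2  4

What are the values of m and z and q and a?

Cell (6,4): row 6 is missing {1, 2} and column 4 is missing {2, 3} → 2.
For row 2, column 4: column 4 already has {1, 2, 4, 5, 6, 7}; that leaves 3.
At (row 2, col 1): row 2 already has {1, 3, 4, 5, 6, 7}, so the value is 2.
Cell (6,1): row 6 already has {2, 3, 4, 5, 6, 7} → 1.

m = 2, z = 1, q = 2, a = 3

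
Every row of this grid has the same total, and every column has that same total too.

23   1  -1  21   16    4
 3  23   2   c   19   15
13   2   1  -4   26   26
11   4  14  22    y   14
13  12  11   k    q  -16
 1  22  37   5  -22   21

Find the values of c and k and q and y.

Rows 1 and 3 both sum to 64, so that's the common total.
Row 2 has 3 + 23 + 2 + 19 + 15 = 62; the blank must be 64 − 62 = 2.
Row 4 has 11 + 4 + 14 + 22 + 14 = 65; the blank must be 64 − 65 = -1.
Column 5 has 16 + 19 + 26 − 1 − 22 = 38; the blank must be 64 − 38 = 26.
Row 5 has 13 + 12 + 11 + 26 − 16 = 46; the blank must be 64 − 46 = 18.

c = 2, k = 18, q = 26, y = -1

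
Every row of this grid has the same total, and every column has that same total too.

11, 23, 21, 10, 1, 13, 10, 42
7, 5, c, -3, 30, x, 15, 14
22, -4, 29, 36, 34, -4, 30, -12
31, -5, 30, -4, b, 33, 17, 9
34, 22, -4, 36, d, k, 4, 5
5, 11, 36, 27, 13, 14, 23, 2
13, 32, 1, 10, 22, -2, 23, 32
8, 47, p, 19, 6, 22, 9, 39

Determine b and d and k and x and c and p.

b = 20, d = 5, k = 29, x = 26, c = 37, p = -19

Rows 1 and 3 both sum to 131, so that's the common total.
Row 4 has 31 − 5 + 30 − 4 + 33 + 17 + 9 = 111; the blank must be 131 − 111 = 20.
Column 5 has 1 + 30 + 34 + 20 + 13 + 22 + 6 = 126; the blank must be 131 − 126 = 5.
Row 5 has 34 + 22 − 4 + 36 + 5 + 4 + 5 = 102; the blank must be 131 − 102 = 29.
Column 6 has 13 − 4 + 33 + 29 + 14 − 2 + 22 = 105; the blank must be 131 − 105 = 26.
Row 2 has 7 + 5 − 3 + 30 + 26 + 15 + 14 = 94; the blank must be 131 − 94 = 37.
Row 8 has 8 + 47 + 19 + 6 + 22 + 9 + 39 = 150; the blank must be 131 − 150 = -19.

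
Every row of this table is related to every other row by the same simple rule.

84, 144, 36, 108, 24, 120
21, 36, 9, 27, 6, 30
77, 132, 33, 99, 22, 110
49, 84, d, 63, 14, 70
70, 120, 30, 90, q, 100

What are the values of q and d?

Each row is a constant multiple of every other row — this is a multiplication table with the headers hidden.
Row 5 is 90/108 = 5/6 times row 1, so its entry in column 5 is 24 × 5/6 = 20.
Row 4 is 63/108 = 7/12 times row 1, so its entry in column 3 is 36 × 7/12 = 21.

q = 20, d = 21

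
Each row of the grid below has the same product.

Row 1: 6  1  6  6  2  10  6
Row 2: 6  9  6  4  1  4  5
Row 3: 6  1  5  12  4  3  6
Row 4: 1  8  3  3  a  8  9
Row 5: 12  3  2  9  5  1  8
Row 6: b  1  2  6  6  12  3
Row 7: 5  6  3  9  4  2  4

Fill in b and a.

b = 10, a = 5

Rows 5 and 7 each multiply to 25920, so every row has product 25920.
Row 6: 1×2×6×6×12×3 = 2592, so the missing entry is 25920 ÷ 2592 = 10.
Row 4: 1×8×3×3×8×9 = 5184, so the missing entry is 25920 ÷ 5184 = 5.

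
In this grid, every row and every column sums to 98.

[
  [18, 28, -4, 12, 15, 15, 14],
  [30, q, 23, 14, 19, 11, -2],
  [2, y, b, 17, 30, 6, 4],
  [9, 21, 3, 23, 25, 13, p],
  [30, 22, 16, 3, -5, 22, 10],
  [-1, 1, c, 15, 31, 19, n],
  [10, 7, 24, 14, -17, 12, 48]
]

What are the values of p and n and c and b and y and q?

The known cells in row 2 total 95, leaving 98 − 95 = 3 for the blank.
The known cells in column 2 total 82, leaving 98 − 82 = 16 for the blank.
The known cells in row 4 total 94, leaving 98 − 94 = 4 for the blank.
The known cells in column 7 total 78, leaving 98 − 78 = 20 for the blank.
The known cells in row 3 total 75, leaving 98 − 75 = 23 for the blank.
The known cells in row 6 total 85, leaving 98 − 85 = 13 for the blank.

p = 4, n = 20, c = 13, b = 23, y = 16, q = 3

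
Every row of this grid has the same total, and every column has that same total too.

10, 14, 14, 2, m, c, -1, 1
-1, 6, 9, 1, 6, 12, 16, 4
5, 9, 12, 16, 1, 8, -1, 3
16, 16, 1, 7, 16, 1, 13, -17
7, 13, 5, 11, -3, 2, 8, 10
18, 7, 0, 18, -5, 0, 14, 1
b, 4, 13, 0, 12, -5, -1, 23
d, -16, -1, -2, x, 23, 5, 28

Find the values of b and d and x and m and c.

b = 7, d = -9, x = 25, m = 1, c = 12

Rows 2 and 3 both sum to 53, so that's the common total.
The known cells in column 6 total 41, leaving 53 − 41 = 12 for the blank.
The known cells in row 1 total 52, leaving 53 − 52 = 1 for the blank.
The known cells in column 5 total 28, leaving 53 − 28 = 25 for the blank.
The known cells in row 8 total 62, leaving 53 − 62 = -9 for the blank.
The known cells in row 7 total 46, leaving 53 − 46 = 7 for the blank.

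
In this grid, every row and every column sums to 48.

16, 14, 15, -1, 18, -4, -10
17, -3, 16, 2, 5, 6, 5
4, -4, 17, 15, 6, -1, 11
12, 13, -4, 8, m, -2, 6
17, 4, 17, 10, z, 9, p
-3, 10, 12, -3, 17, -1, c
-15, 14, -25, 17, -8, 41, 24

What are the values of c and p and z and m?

The known cells in row 6 total 32, leaving 48 − 32 = 16 for the blank.
The known cells in column 7 total 52, leaving 48 − 52 = -4 for the blank.
The known cells in row 5 total 53, leaving 48 − 53 = -5 for the blank.
The known cells in row 4 total 33, leaving 48 − 33 = 15 for the blank.

c = 16, p = -4, z = -5, m = 15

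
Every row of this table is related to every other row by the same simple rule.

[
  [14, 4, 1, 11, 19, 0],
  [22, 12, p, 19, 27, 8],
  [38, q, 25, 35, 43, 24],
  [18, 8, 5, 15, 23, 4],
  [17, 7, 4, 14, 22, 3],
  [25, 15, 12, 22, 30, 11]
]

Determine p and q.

p = 9, q = 28

The difference between any two rows is the same in every column — this is an addition table with the headers hidden.
Row 2 minus row 1 is 8 − 0 = 8, so its entry in column 3 is 1 + 8 = 9.
Row 3 minus row 1 is 24 − 0 = 24, so its entry in column 2 is 4 + 24 = 28.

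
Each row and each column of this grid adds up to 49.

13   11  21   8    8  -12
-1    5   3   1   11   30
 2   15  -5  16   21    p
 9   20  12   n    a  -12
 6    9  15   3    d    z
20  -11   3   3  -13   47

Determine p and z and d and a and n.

The known cells in column 4 total 31, leaving 49 − 31 = 18 for the blank.
The known cells in row 4 total 47, leaving 49 − 47 = 2 for the blank.
The known cells in column 5 total 29, leaving 49 − 29 = 20 for the blank.
The known cells in row 5 total 53, leaving 49 − 53 = -4 for the blank.
The known cells in row 3 total 49, leaving 49 − 49 = 0 for the blank.

p = 0, z = -4, d = 20, a = 2, n = 18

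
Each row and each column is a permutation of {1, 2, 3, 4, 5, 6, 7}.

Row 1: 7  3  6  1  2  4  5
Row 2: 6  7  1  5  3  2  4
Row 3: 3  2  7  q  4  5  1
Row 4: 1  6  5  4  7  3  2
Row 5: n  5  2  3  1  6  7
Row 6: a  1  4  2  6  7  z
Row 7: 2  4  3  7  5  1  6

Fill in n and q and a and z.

n = 4, q = 6, a = 5, z = 3

At (row 3, col 4): row 3 already has {1, 2, 3, 4, 5, 7}, so the value is 6.
For row 5, column 1: row 5 already has {1, 2, 3, 5, 6, 7}; that leaves 4.
Cell (6,1): column 1 already has {1, 2, 3, 4, 6, 7} → 5.
For row 6, column 7: row 6 already has {1, 2, 4, 5, 6, 7}; that leaves 3.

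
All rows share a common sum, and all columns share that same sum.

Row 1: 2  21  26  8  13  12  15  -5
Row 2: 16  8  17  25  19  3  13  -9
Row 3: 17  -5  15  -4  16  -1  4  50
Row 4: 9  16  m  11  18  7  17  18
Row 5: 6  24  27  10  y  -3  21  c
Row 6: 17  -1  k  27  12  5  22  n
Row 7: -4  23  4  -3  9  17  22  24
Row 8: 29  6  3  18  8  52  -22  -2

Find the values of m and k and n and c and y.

m = -4, k = 4, n = 6, c = 10, y = -3

Rows 1 and 2 both sum to 92, so that's the common total.
Column 5: 13 + 19 + 16 + 18 + 12 + 9 + 8 = 95, so its missing entry is 92 − 95 = -3.
Row 4: 9 + 16 + 11 + 18 + 7 + 17 + 18 = 96, so its missing entry is 92 − 96 = -4.
Row 5: 6 + 24 + 27 + 10 − 3 − 3 + 21 = 82, so its missing entry is 92 − 82 = 10.
Column 8: -5 − 9 + 50 + 18 + 10 + 24 − 2 = 86, so its missing entry is 92 − 86 = 6.
Row 6: 17 − 1 + 27 + 12 + 5 + 22 + 6 = 88, so its missing entry is 92 − 88 = 4.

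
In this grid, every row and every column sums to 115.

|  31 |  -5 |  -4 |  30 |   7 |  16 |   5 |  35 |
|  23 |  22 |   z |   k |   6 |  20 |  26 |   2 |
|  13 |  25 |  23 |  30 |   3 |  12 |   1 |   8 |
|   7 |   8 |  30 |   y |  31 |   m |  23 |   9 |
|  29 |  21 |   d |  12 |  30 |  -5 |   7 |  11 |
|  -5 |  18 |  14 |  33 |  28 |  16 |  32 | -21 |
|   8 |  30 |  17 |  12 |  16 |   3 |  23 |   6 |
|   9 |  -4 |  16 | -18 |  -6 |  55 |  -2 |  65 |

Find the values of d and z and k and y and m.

d = 10, z = 9, k = 7, y = 9, m = -2

The known cells in row 5 total 105, leaving 115 − 105 = 10 for the blank.
The known cells in column 3 total 106, leaving 115 − 106 = 9 for the blank.
The known cells in row 2 total 108, leaving 115 − 108 = 7 for the blank.
The known cells in column 4 total 106, leaving 115 − 106 = 9 for the blank.
The known cells in row 4 total 117, leaving 115 − 117 = -2 for the blank.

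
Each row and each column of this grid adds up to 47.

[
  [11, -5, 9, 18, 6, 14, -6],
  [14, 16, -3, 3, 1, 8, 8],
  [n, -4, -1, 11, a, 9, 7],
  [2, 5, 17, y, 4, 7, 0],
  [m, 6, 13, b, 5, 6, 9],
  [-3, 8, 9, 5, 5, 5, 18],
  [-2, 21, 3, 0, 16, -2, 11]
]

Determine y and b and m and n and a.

y = 12, b = -2, m = 10, n = 15, a = 10

Column 5: 6 + 1 + 4 + 5 + 5 + 16 = 37, so its missing entry is 47 − 37 = 10.
Row 3: -4 − 1 + 11 + 10 + 9 + 7 = 32, so its missing entry is 47 − 32 = 15.
Column 1: 11 + 14 + 15 + 2 − 3 − 2 = 37, so its missing entry is 47 − 37 = 10.
Row 5: 10 + 6 + 13 + 5 + 6 + 9 = 49, so its missing entry is 47 − 49 = -2.
Row 4: 2 + 5 + 17 + 4 + 7 + 0 = 35, so its missing entry is 47 − 35 = 12.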